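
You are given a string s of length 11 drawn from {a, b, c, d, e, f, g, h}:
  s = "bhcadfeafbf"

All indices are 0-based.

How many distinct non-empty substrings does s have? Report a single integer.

62

rank→(start, suffix):
  0 → (3, 'adfeafbf')
  1 → (7, 'afbf')
  2 → (9, 'bf')
  3 → (0, 'bhcadfeafbf')
  4 → (2, 'cadfeafbf')
  5 → (4, 'dfeafbf')
  6 → (6, 'eafbf')
  7 → (10, 'f')
  8 → (8, 'fbf')
  9 → (5, 'feafbf')
  10 → (1, 'hcadfeafbf')

SA = [3, 7, 9, 0, 2, 4, 6, 10, 8, 5, 1]
rank  pair      lcp
   1  s[3:],s[7:]  1  'a'
   2  s[7:],s[9:]  0  ''
   3  s[9:],s[0:]  1  'b'
   4  s[0:],s[2:]  0  ''
   5  s[2:],s[4:]  0  ''
   6  s[4:],s[6:]  0  ''
   7  s[6:],s[10:]  0  ''
   8  s[10:],s[8:]  1  'f'
   9  s[8:],s[5:]  1  'f'
  10  s[5:],s[1:]  0  ''

n(n+1)/2 = 11·12/2 = 66
Σ LCP = 0 + 1 + 0 + 1 + 0 + 0 + 0 + 0 + 1 + 1 + 0 = 4
distinct = 66 − 4 = 62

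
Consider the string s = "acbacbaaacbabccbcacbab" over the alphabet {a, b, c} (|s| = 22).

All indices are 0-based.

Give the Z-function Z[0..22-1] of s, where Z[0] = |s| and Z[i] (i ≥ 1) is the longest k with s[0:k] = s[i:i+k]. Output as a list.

[22, 0, 0, 4, 0, 0, 1, 1, 4, 0, 0, 1, 0, 0, 0, 0, 0, 4, 0, 0, 1, 0]

Z[0]=22
i=1: i≥r, start 0; Z[1]=0
i=2: i≥r, start 0; Z[2]=0
i=3: i≥r, start 0; Z[3]=4 scan→box=[3,7)
i=4: min(r-i=3, Z[1]=0)=0; Z[4]=0
i=5: min(r-i=2, Z[2]=0)=0; Z[5]=0
i=6: min(r-i=1, Z[3]=4)=1; Z[6]=1
i=7: i≥r, start 0; Z[7]=1 scan→box=[7,8)
i=8: i≥r, start 0; Z[8]=4 scan→box=[8,12)
i=9: min(r-i=3, Z[1]=0)=0; Z[9]=0
i=10: min(r-i=2, Z[2]=0)=0; Z[10]=0
i=11: min(r-i=1, Z[3]=4)=1; Z[11]=1
i=12: i≥r, start 0; Z[12]=0
i=13: i≥r, start 0; Z[13]=0
i=14: i≥r, start 0; Z[14]=0
i=15: i≥r, start 0; Z[15]=0
i=16: i≥r, start 0; Z[16]=0
i=17: i≥r, start 0; Z[17]=4 scan→box=[17,21)
i=18: min(r-i=3, Z[1]=0)=0; Z[18]=0
i=19: min(r-i=2, Z[2]=0)=0; Z[19]=0
i=20: min(r-i=1, Z[3]=4)=1; Z[20]=1
i=21: i≥r, start 0; Z[21]=0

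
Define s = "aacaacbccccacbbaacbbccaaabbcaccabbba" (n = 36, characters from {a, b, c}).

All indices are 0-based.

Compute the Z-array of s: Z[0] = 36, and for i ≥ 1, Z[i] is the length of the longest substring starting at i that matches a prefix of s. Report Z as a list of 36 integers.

[36, 1, 0, 3, 1, 0, 0, 0, 0, 0, 0, 1, 0, 0, 0, 3, 1, 0, 0, 0, 0, 0, 2, 2, 1, 0, 0, 0, 1, 0, 0, 1, 0, 0, 0, 1]

Z[0]=36
i=1: fresh scan; Z[1]=1 scan→box=[1,2)
i=2: fresh scan; Z[2]=0
i=3: fresh scan; Z[3]=3 scan→box=[3,6)
i=4: min(r-i=2, Z[1]=1)=1; Z[4]=1
i=5: min(r-i=1, Z[2]=0)=0; Z[5]=0
i=6: fresh scan; Z[6]=0
i=7: fresh scan; Z[7]=0
i=8: fresh scan; Z[8]=0
i=9: fresh scan; Z[9]=0
i=10: fresh scan; Z[10]=0
i=11: fresh scan; Z[11]=1 scan→box=[11,12)
i=12: fresh scan; Z[12]=0
i=13: fresh scan; Z[13]=0
i=14: fresh scan; Z[14]=0
i=15: fresh scan; Z[15]=3 scan→box=[15,18)
i=16: min(r-i=2, Z[1]=1)=1; Z[16]=1
i=17: min(r-i=1, Z[2]=0)=0; Z[17]=0
i=18: fresh scan; Z[18]=0
i=19: fresh scan; Z[19]=0
i=20: fresh scan; Z[20]=0
i=21: fresh scan; Z[21]=0
i=22: fresh scan; Z[22]=2 scan→box=[22,24)
i=23: min(r-i=1, Z[1]=1)=1; Z[23]=2 scan→box=[23,25)
i=24: min(r-i=1, Z[1]=1)=1; Z[24]=1
i=25: fresh scan; Z[25]=0
i=26: fresh scan; Z[26]=0
i=27: fresh scan; Z[27]=0
i=28: fresh scan; Z[28]=1 scan→box=[28,29)
i=29: fresh scan; Z[29]=0
i=30: fresh scan; Z[30]=0
i=31: fresh scan; Z[31]=1 scan→box=[31,32)
i=32: fresh scan; Z[32]=0
i=33: fresh scan; Z[33]=0
i=34: fresh scan; Z[34]=0
i=35: fresh scan; Z[35]=1 scan→box=[35,36)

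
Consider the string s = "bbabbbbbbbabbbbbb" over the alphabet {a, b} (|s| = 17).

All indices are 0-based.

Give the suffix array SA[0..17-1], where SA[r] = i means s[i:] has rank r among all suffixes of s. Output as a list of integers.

rank→(start, suffix):
  0 → (10, 'abbbbbb')
  1 → (2, 'abbbbbbbabbbbbb')
  2 → (16, 'b')
  3 → (9, 'babbbbbb')
  4 → (1, 'babbbbbbbabbbbbb')
  5 → (15, 'bb')
  6 → (8, 'bbabbbbbb')
  7 → (0, 'bbabbbbbbbabbbbbb')
  8 → (14, 'bbb')
  9 → (7, 'bbbabbbbbb')
  10 → (13, 'bbbb')
  11 → (6, 'bbbbabbbbbb')
  12 → (12, 'bbbbb')
  13 → (5, 'bbbbbabbbbbb')
  14 → (11, 'bbbbbb')
  15 → (4, 'bbbbbbabbbbbb')
  16 → (3, 'bbbbbbbabbbbbb')

[10, 2, 16, 9, 1, 15, 8, 0, 14, 7, 13, 6, 12, 5, 11, 4, 3]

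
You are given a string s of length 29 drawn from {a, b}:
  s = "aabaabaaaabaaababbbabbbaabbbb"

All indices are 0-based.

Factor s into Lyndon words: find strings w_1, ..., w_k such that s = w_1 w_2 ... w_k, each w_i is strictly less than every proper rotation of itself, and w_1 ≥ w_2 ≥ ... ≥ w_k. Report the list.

["aab", "aab", "aaaabaaababbbabbbaabbbb"]

emit factor 1: 'aab' (i=0, period=3)
emit factor 2: 'aab' (i=3, period=3)
emit factor 3: 'aaaabaaababbbabbbaabbbb' (i=6, period=23)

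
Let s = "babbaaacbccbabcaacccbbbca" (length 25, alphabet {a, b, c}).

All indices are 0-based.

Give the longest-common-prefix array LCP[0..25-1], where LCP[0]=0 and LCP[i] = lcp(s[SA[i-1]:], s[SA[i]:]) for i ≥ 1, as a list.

[0, 1, 2, 3, 1, 2, 1, 2, 0, 2, 3, 1, 2, 2, 1, 3, 2, 0, 2, 1, 2, 2, 1, 3, 2]

sorted suffixes:
  #0 SA[0]=24  'a'
  #1 SA[1]=4  'aaacbccbabcaacccbbbca'
  #2 SA[2]=5  'aacbccbabcaacccbbbca'
  #3 SA[3]=15  'aacccbbbca'
  #4 SA[4]=1  'abbaaacbccbabcaacccbbbca'
  #5 SA[5]=12  'abcaacccbbbca'
  #6 SA[6]=6  'acbccbabcaacccbbbca'
  #7 SA[7]=16  'acccbbbca'
  #8 SA[8]=3  'baaacbccbabcaacccbbbca'
  #9 SA[9]=0  'babbaaacbccbabcaacccbbbca'
  #10 SA[10]=11  'babcaacccbbbca'
  #11 SA[11]=2  'bbaaacbccbabcaacccbbbca'
  #12 SA[12]=20  'bbbca'
  #13 SA[13]=21  'bbca'
  #14 SA[14]=22  'bca'
  #15 SA[15]=13  'bcaacccbbbca'
  #16 SA[16]=8  'bccbabcaacccbbbca'
  #17 SA[17]=23  'ca'
  #18 SA[18]=14  'caacccbbbca'
  #19 SA[19]=10  'cbabcaacccbbbca'
  #20 SA[20]=19  'cbbbca'
  #21 SA[21]=7  'cbccbabcaacccbbbca'
  #22 SA[22]=9  'ccbabcaacccbbbca'
  #23 SA[23]=18  'ccbbbca'
  #24 SA[24]=17  'cccbbbca'

SA = [24, 4, 5, 15, 1, 12, 6, 16, 3, 0, 11, 2, 20, 21, 22, 13, 8, 23, 14, 10, 19, 7, 9, 18, 17]
[i] adj suffixes → lcp
  [1] 24/4 → 1 ('a')
  [2] 4/5 → 2 ('aa')
  [3] 5/15 → 3 ('aac')
  [4] 15/1 → 1 ('a')
  [5] 1/12 → 2 ('ab')
  [6] 12/6 → 1 ('a')
  [7] 6/16 → 2 ('ac')
  [8] 16/3 → 0 ('')
  [9] 3/0 → 2 ('ba')
  [10] 0/11 → 3 ('bab')
  [11] 11/2 → 1 ('b')
  [12] 2/20 → 2 ('bb')
  [13] 20/21 → 2 ('bb')
  [14] 21/22 → 1 ('b')
  [15] 22/13 → 3 ('bca')
  [16] 13/8 → 2 ('bc')
  [17] 8/23 → 0 ('')
  [18] 23/14 → 2 ('ca')
  [19] 14/10 → 1 ('c')
  [20] 10/19 → 2 ('cb')
  [21] 19/7 → 2 ('cb')
  [22] 7/9 → 1 ('c')
  [23] 9/18 → 3 ('ccb')
  [24] 18/17 → 2 ('cc')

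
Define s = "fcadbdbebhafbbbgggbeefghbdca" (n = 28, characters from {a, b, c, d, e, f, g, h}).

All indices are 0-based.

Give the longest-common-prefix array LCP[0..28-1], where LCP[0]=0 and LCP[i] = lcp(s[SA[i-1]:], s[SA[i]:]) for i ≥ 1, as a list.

[0, 1, 1, 0, 2, 1, 2, 1, 2, 1, 1, 0, 2, 0, 2, 1, 0, 1, 1, 0, 1, 1, 0, 1, 2, 1, 0, 1]

rank | idx | suffix
   0 |  27 | a
   1 |   2 | adbdbebhafbbbgggbeefghbdca
   2 |  10 | afbbbgggbeefghbdca
   3 |  12 | bbbgggbeefghbdca
   4 |  13 | bbgggbeefghbdca
   5 |   4 | bdbebhafbbbgggbeefghbdca
   6 |  24 | bdca
   7 |   6 | bebhafbbbgggbeefghbdca
   8 |  18 | beefghbdca
   9 |  14 | bgggbeefghbdca
  10 |   8 | bhafbbbgggbeefghbdca
  11 |  26 | ca
  12 |   1 | cadbdbebhafbbbgggbeefghbdca
  13 |   3 | dbdbebhafbbbgggbeefghbdca
  14 |   5 | dbebhafbbbgggbeefghbdca
  15 |  25 | dca
  16 |   7 | ebhafbbbgggbeefghbdca
  17 |  19 | eefghbdca
  18 |  20 | efghbdca
  19 |  11 | fbbbgggbeefghbdca
  20 |   0 | fcadbdbebhafbbbgggbeefghbdca
  21 |  21 | fghbdca
  22 |  17 | gbeefghbdca
  23 |  16 | ggbeefghbdca
  24 |  15 | gggbeefghbdca
  25 |  22 | ghbdca
  26 |   9 | hafbbbgggbeefghbdca
  27 |  23 | hbdca

SA = [27, 2, 10, 12, 13, 4, 24, 6, 18, 14, 8, 26, 1, 3, 5, 25, 7, 19, 20, 11, 0, 21, 17, 16, 15, 22, 9, 23]
rank  pair      lcp
   1  s[27:],s[2:]  1  'a'
   2  s[2:],s[10:]  1  'a'
   3  s[10:],s[12:]  0  ''
   4  s[12:],s[13:]  2  'bb'
   5  s[13:],s[4:]  1  'b'
   6  s[4:],s[24:]  2  'bd'
   7  s[24:],s[6:]  1  'b'
   8  s[6:],s[18:]  2  'be'
   9  s[18:],s[14:]  1  'b'
  10  s[14:],s[8:]  1  'b'
  11  s[8:],s[26:]  0  ''
  12  s[26:],s[1:]  2  'ca'
  13  s[1:],s[3:]  0  ''
  14  s[3:],s[5:]  2  'db'
  15  s[5:],s[25:]  1  'd'
  16  s[25:],s[7:]  0  ''
  17  s[7:],s[19:]  1  'e'
  18  s[19:],s[20:]  1  'e'
  19  s[20:],s[11:]  0  ''
  20  s[11:],s[0:]  1  'f'
  21  s[0:],s[21:]  1  'f'
  22  s[21:],s[17:]  0  ''
  23  s[17:],s[16:]  1  'g'
  24  s[16:],s[15:]  2  'gg'
  25  s[15:],s[22:]  1  'g'
  26  s[22:],s[9:]  0  ''
  27  s[9:],s[23:]  1  'h'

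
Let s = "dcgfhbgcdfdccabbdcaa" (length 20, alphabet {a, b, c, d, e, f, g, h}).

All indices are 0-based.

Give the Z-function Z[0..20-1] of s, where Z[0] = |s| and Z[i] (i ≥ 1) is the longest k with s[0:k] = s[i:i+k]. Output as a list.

Z[0]=20
i=1: outside box; Z[1]=0
i=2: outside box; Z[2]=0
i=3: outside box; Z[3]=0
i=4: outside box; Z[4]=0
i=5: outside box; Z[5]=0
i=6: outside box; Z[6]=0
i=7: outside box; Z[7]=0
i=8: outside box; Z[8]=1 grow→box=[8,9)
i=9: outside box; Z[9]=0
i=10: outside box; Z[10]=2 grow→box=[10,12)
i=11: min(r-i=1, Z[1]=0)=0; Z[11]=0
i=12: outside box; Z[12]=0
i=13: outside box; Z[13]=0
i=14: outside box; Z[14]=0
i=15: outside box; Z[15]=0
i=16: outside box; Z[16]=2 grow→box=[16,18)
i=17: min(r-i=1, Z[1]=0)=0; Z[17]=0
i=18: outside box; Z[18]=0
i=19: outside box; Z[19]=0

[20, 0, 0, 0, 0, 0, 0, 0, 1, 0, 2, 0, 0, 0, 0, 0, 2, 0, 0, 0]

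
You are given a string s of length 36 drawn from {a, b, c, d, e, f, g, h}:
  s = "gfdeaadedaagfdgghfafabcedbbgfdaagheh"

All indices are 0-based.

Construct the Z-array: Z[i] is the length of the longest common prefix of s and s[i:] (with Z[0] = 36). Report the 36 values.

[36, 0, 0, 0, 0, 0, 0, 0, 0, 0, 0, 3, 0, 0, 1, 1, 0, 0, 0, 0, 0, 0, 0, 0, 0, 0, 0, 3, 0, 0, 0, 0, 1, 0, 0, 0]

Z[0]=36
i=1: fresh scan; Z[1]=0
i=2: fresh scan; Z[2]=0
i=3: fresh scan; Z[3]=0
i=4: fresh scan; Z[4]=0
i=5: fresh scan; Z[5]=0
i=6: fresh scan; Z[6]=0
i=7: fresh scan; Z[7]=0
i=8: fresh scan; Z[8]=0
i=9: fresh scan; Z[9]=0
i=10: fresh scan; Z[10]=0
i=11: fresh scan; Z[11]=3 scan→box=[11,14)
i=12: min(r-i=2, Z[1]=0)=0; Z[12]=0
i=13: min(r-i=1, Z[2]=0)=0; Z[13]=0
i=14: fresh scan; Z[14]=1 scan→box=[14,15)
i=15: fresh scan; Z[15]=1 scan→box=[15,16)
i=16: fresh scan; Z[16]=0
i=17: fresh scan; Z[17]=0
i=18: fresh scan; Z[18]=0
i=19: fresh scan; Z[19]=0
i=20: fresh scan; Z[20]=0
i=21: fresh scan; Z[21]=0
i=22: fresh scan; Z[22]=0
i=23: fresh scan; Z[23]=0
i=24: fresh scan; Z[24]=0
i=25: fresh scan; Z[25]=0
i=26: fresh scan; Z[26]=0
i=27: fresh scan; Z[27]=3 scan→box=[27,30)
i=28: min(r-i=2, Z[1]=0)=0; Z[28]=0
i=29: min(r-i=1, Z[2]=0)=0; Z[29]=0
i=30: fresh scan; Z[30]=0
i=31: fresh scan; Z[31]=0
i=32: fresh scan; Z[32]=1 scan→box=[32,33)
i=33: fresh scan; Z[33]=0
i=34: fresh scan; Z[34]=0
i=35: fresh scan; Z[35]=0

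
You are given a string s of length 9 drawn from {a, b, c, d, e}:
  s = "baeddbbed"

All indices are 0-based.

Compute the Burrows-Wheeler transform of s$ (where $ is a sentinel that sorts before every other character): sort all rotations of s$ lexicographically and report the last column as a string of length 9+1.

db$dbedeba

rank  rotation    last
    0  $baeddbbed  d
    1  aeddbbed$b  b
    2  baeddbbed$  $
    3  bbed$baedd  d
    4  bed$baeddb  b
    5  d$baeddbbe  e
    6  dbbed$baed  d
    7  ddbbed$bae  e
    8  ed$baeddbb  b
    9  eddbbed$ba  a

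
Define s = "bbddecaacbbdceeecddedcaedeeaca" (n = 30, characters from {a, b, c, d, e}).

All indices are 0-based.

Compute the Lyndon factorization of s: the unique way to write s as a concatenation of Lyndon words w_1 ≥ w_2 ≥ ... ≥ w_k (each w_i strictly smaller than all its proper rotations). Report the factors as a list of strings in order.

emit factor 1: 'bbddec' (i=0, period=6)
emit factor 2: 'aacbbdceeecddedcaedeeac' (i=6, period=23)
emit factor 3: 'a' (i=29, period=1)

["bbddec", "aacbbdceeecddedcaedeeac", "a"]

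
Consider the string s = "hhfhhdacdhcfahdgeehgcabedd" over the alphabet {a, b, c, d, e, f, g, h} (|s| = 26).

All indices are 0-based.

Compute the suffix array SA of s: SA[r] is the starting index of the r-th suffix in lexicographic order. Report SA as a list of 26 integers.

[21, 6, 12, 22, 20, 7, 10, 25, 5, 24, 14, 8, 23, 16, 17, 11, 2, 19, 15, 9, 4, 13, 1, 18, 3, 0]

rank | idx | suffix
   0 |  21 | abedd
   1 |   6 | acdhcfahdgeehgcabedd
   2 |  12 | ahdgeehgcabedd
   3 |  22 | bedd
   4 |  20 | cabedd
   5 |   7 | cdhcfahdgeehgcabedd
   6 |  10 | cfahdgeehgcabedd
   7 |  25 | d
   8 |   5 | dacdhcfahdgeehgcabedd
   9 |  24 | dd
  10 |  14 | dgeehgcabedd
  11 |   8 | dhcfahdgeehgcabedd
  12 |  23 | edd
  13 |  16 | eehgcabedd
  14 |  17 | ehgcabedd
  15 |  11 | fahdgeehgcabedd
  16 |   2 | fhhdacdhcfahdgeehgcabedd
  17 |  19 | gcabedd
  18 |  15 | geehgcabedd
  19 |   9 | hcfahdgeehgcabedd
  20 |   4 | hdacdhcfahdgeehgcabedd
  21 |  13 | hdgeehgcabedd
  22 |   1 | hfhhdacdhcfahdgeehgcabedd
  23 |  18 | hgcabedd
  24 |   3 | hhdacdhcfahdgeehgcabedd
  25 |   0 | hhfhhdacdhcfahdgeehgcabedd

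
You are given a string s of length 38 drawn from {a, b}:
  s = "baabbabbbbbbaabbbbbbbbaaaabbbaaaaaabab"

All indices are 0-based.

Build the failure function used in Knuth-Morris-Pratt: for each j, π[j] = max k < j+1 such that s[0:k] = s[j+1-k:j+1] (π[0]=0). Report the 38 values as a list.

[0, 0, 0, 1, 1, 2, 1, 1, 1, 1, 1, 1, 2, 3, 4, 5, 1, 1, 1, 1, 1, 1, 2, 3, 0, 0, 1, 1, 1, 2, 3, 0, 0, 0, 0, 1, 2, 1]

π[0] = 0
j=1 s[j]='a': π[1]=0 (border '')
j=2 s[j]='a': π[2]=0 (border '')
j=3 s[j]='b': π[3]=1 (border 'b')
j=4 s[j]='b': k: 1→0; π[4]=1 (border 'b')
j=5 s[j]='a': π[5]=2 (border 'ba')
j=6 s[j]='b': k: 2→0; π[6]=1 (border 'b')
j=7 s[j]='b': k: 1→0; π[7]=1 (border 'b')
j=8 s[j]='b': k: 1→0; π[8]=1 (border 'b')
j=9 s[j]='b': k: 1→0; π[9]=1 (border 'b')
j=10 s[j]='b': k: 1→0; π[10]=1 (border 'b')
j=11 s[j]='b': k: 1→0; π[11]=1 (border 'b')
j=12 s[j]='a': π[12]=2 (border 'ba')
j=13 s[j]='a': π[13]=3 (border 'baa')
j=14 s[j]='b': π[14]=4 (border 'baab')
j=15 s[j]='b': π[15]=5 (border 'baabb')
j=16 s[j]='b': k: 5→1→0; π[16]=1 (border 'b')
j=17 s[j]='b': k: 1→0; π[17]=1 (border 'b')
j=18 s[j]='b': k: 1→0; π[18]=1 (border 'b')
j=19 s[j]='b': k: 1→0; π[19]=1 (border 'b')
j=20 s[j]='b': k: 1→0; π[20]=1 (border 'b')
j=21 s[j]='b': k: 1→0; π[21]=1 (border 'b')
j=22 s[j]='a': π[22]=2 (border 'ba')
j=23 s[j]='a': π[23]=3 (border 'baa')
j=24 s[j]='a': k: 3→0; π[24]=0 (border '')
j=25 s[j]='a': π[25]=0 (border '')
j=26 s[j]='b': π[26]=1 (border 'b')
j=27 s[j]='b': k: 1→0; π[27]=1 (border 'b')
j=28 s[j]='b': k: 1→0; π[28]=1 (border 'b')
j=29 s[j]='a': π[29]=2 (border 'ba')
j=30 s[j]='a': π[30]=3 (border 'baa')
j=31 s[j]='a': k: 3→0; π[31]=0 (border '')
j=32 s[j]='a': π[32]=0 (border '')
j=33 s[j]='a': π[33]=0 (border '')
j=34 s[j]='a': π[34]=0 (border '')
j=35 s[j]='b': π[35]=1 (border 'b')
j=36 s[j]='a': π[36]=2 (border 'ba')
j=37 s[j]='b': k: 2→0; π[37]=1 (border 'b')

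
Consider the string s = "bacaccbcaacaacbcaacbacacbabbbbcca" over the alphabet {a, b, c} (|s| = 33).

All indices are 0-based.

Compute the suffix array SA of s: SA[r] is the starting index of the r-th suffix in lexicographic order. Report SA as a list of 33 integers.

rank→(start, suffix):
  0 → (32, 'a')
  1 → (8, 'aacaacbcaacbacacbabbbbcca')
  2 → (16, 'aacbacacbabbbbcca')
  3 → (11, 'aacbcaacbacacbabbbbcca')
  4 → (25, 'abbbbcca')
  5 → (9, 'acaacbcaacbacacbabbbbcca')
  6 → (20, 'acacbabbbbcca')
  7 → (1, 'acaccbcaacaacbcaacbacacbabbbbcca')
  8 → (22, 'acbabbbbcca')
  9 → (17, 'acbacacbabbbbcca')
  10 → (12, 'acbcaacbacacbabbbbcca')
  11 → (3, 'accbcaacaacbcaacbacacbabbbbcca')
  12 → (24, 'babbbbcca')
  13 → (19, 'bacacbabbbbcca')
  14 → (0, 'bacaccbcaacaacbcaacbacacbabbbbcca')
  15 → (26, 'bbbbcca')
  16 → (27, 'bbbcca')
  17 → (28, 'bbcca')
  18 → (6, 'bcaacaacbcaacbacacbabbbbcca')
  19 → (14, 'bcaacbacacbabbbbcca')
  20 → (29, 'bcca')
  21 → (31, 'ca')
  22 → (7, 'caacaacbcaacbacacbabbbbcca')
  23 → (15, 'caacbacacbabbbbcca')
  24 → (10, 'caacbcaacbacacbabbbbcca')
  25 → (21, 'cacbabbbbcca')
  26 → (2, 'caccbcaacaacbcaacbacacbabbbbcca')
  27 → (23, 'cbabbbbcca')
  28 → (18, 'cbacacbabbbbcca')
  29 → (5, 'cbcaacaacbcaacbacacbabbbbcca')
  30 → (13, 'cbcaacbacacbabbbbcca')
  31 → (30, 'cca')
  32 → (4, 'ccbcaacaacbcaacbacacbabbbbcca')

[32, 8, 16, 11, 25, 9, 20, 1, 22, 17, 12, 3, 24, 19, 0, 26, 27, 28, 6, 14, 29, 31, 7, 15, 10, 21, 2, 23, 18, 5, 13, 30, 4]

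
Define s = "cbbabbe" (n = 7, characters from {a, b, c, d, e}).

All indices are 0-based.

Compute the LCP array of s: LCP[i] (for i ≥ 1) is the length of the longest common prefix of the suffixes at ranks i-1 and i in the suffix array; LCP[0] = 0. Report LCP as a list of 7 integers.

rank | idx | suffix
   0 |   3 | abbe
   1 |   2 | babbe
   2 |   1 | bbabbe
   3 |   4 | bbe
   4 |   5 | be
   5 |   0 | cbbabbe
   6 |   6 | e

SA = [3, 2, 1, 4, 5, 0, 6]
i: (SA[i-1],SA[i]) lcp shared
  1: (3,2) 0 ''
  2: (2,1) 1 'b'
  3: (1,4) 2 'bb'
  4: (4,5) 1 'b'
  5: (5,0) 0 ''
  6: (0,6) 0 ''

[0, 0, 1, 2, 1, 0, 0]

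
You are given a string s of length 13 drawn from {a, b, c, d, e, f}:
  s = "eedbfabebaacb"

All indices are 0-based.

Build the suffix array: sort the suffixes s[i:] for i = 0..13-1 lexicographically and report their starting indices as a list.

[9, 5, 10, 12, 8, 6, 3, 11, 2, 7, 1, 0, 4]

sorted suffixes:
  #0 SA[0]=9  'aacb'
  #1 SA[1]=5  'abebaacb'
  #2 SA[2]=10  'acb'
  #3 SA[3]=12  'b'
  #4 SA[4]=8  'baacb'
  #5 SA[5]=6  'bebaacb'
  #6 SA[6]=3  'bfabebaacb'
  #7 SA[7]=11  'cb'
  #8 SA[8]=2  'dbfabebaacb'
  #9 SA[9]=7  'ebaacb'
  #10 SA[10]=1  'edbfabebaacb'
  #11 SA[11]=0  'eedbfabebaacb'
  #12 SA[12]=4  'fabebaacb'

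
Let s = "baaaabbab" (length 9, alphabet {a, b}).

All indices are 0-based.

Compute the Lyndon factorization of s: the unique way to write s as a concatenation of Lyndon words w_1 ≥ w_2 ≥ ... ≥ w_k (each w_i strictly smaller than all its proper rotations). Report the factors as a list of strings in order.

["b", "aaaabbab"]

emit factor 1: 'b' (i=0, period=1)
emit factor 2: 'aaaabbab' (i=1, period=8)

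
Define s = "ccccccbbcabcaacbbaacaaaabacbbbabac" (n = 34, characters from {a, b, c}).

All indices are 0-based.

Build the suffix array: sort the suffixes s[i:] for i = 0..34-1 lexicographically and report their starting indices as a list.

rank | idx | suffix
   0 |  20 | aaaabacbbbabac
   1 |  21 | aaabacbbbabac
   2 |  22 | aabacbbbabac
   3 |  17 | aacaaaabacbbbabac
   4 |  12 | aacbbaacaaaabacbbbabac
   5 |  30 | abac
   6 |  23 | abacbbbabac
   7 |   9 | abcaacbbaacaaaabacbbbabac
   8 |  32 | ac
   9 |  18 | acaaaabacbbbabac
  10 |  13 | acbbaacaaaabacbbbabac
  11 |  25 | acbbbabac
  12 |  16 | baacaaaabacbbbabac
  13 |  29 | babac
  14 |  31 | bac
  15 |  24 | bacbbbabac
  16 |  15 | bbaacaaaabacbbbabac
  17 |  28 | bbabac
  18 |  27 | bbbabac
  19 |   6 | bbcabcaacbbaacaaaabacbbbabac
  20 |  10 | bcaacbbaacaaaabacbbbabac
  21 |   7 | bcabcaacbbaacaaaabacbbbabac
  22 |  33 | c
  23 |  19 | caaaabacbbbabac
  24 |  11 | caacbbaacaaaabacbbbabac
  25 |   8 | cabcaacbbaacaaaabacbbbabac
  26 |  14 | cbbaacaaaabacbbbabac
  27 |  26 | cbbbabac
  28 |   5 | cbbcabcaacbbaacaaaabacbbbabac
  29 |   4 | ccbbcabcaacbbaacaaaabacbbbabac
  30 |   3 | cccbbcabcaacbbaacaaaabacbbbabac
  31 |   2 | ccccbbcabcaacbbaacaaaabacbbbabac
  32 |   1 | cccccbbcabcaacbbaacaaaabacbbbabac
  33 |   0 | ccccccbbcabcaacbbaacaaaabacbbbabac

[20, 21, 22, 17, 12, 30, 23, 9, 32, 18, 13, 25, 16, 29, 31, 24, 15, 28, 27, 6, 10, 7, 33, 19, 11, 8, 14, 26, 5, 4, 3, 2, 1, 0]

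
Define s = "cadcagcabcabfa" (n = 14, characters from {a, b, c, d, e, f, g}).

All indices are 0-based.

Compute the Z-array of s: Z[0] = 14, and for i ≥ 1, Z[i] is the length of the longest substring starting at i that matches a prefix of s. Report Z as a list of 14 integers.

[14, 0, 0, 2, 0, 0, 2, 0, 0, 2, 0, 0, 0, 0]

Z[0]=14
i=1: fresh scan; Z[1]=0
i=2: fresh scan; Z[2]=0
i=3: fresh scan; Z[3]=2 grow→box=[3,5)
i=4: min(r-i=1, Z[1]=0)=0; Z[4]=0
i=5: fresh scan; Z[5]=0
i=6: fresh scan; Z[6]=2 grow→box=[6,8)
i=7: min(r-i=1, Z[1]=0)=0; Z[7]=0
i=8: fresh scan; Z[8]=0
i=9: fresh scan; Z[9]=2 grow→box=[9,11)
i=10: min(r-i=1, Z[1]=0)=0; Z[10]=0
i=11: fresh scan; Z[11]=0
i=12: fresh scan; Z[12]=0
i=13: fresh scan; Z[13]=0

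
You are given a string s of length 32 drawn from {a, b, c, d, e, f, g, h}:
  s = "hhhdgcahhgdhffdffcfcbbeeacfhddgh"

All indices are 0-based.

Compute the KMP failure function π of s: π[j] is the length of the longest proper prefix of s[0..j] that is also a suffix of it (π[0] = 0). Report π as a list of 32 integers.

[0, 1, 2, 0, 0, 0, 0, 1, 2, 0, 0, 1, 0, 0, 0, 0, 0, 0, 0, 0, 0, 0, 0, 0, 0, 0, 0, 1, 0, 0, 0, 1]

π[0] = 0
j=1 s[j]='h': π[1]=1 (border 'h')
j=2 s[j]='h': π[2]=2 (border 'hh')
j=3 s[j]='d': k: 2→1→0; π[3]=0 (border '')
j=4 s[j]='g': π[4]=0 (border '')
j=5 s[j]='c': π[5]=0 (border '')
j=6 s[j]='a': π[6]=0 (border '')
j=7 s[j]='h': π[7]=1 (border 'h')
j=8 s[j]='h': π[8]=2 (border 'hh')
j=9 s[j]='g': k: 2→1→0; π[9]=0 (border '')
j=10 s[j]='d': π[10]=0 (border '')
j=11 s[j]='h': π[11]=1 (border 'h')
j=12 s[j]='f': k: 1→0; π[12]=0 (border '')
j=13 s[j]='f': π[13]=0 (border '')
j=14 s[j]='d': π[14]=0 (border '')
j=15 s[j]='f': π[15]=0 (border '')
j=16 s[j]='f': π[16]=0 (border '')
j=17 s[j]='c': π[17]=0 (border '')
j=18 s[j]='f': π[18]=0 (border '')
j=19 s[j]='c': π[19]=0 (border '')
j=20 s[j]='b': π[20]=0 (border '')
j=21 s[j]='b': π[21]=0 (border '')
j=22 s[j]='e': π[22]=0 (border '')
j=23 s[j]='e': π[23]=0 (border '')
j=24 s[j]='a': π[24]=0 (border '')
j=25 s[j]='c': π[25]=0 (border '')
j=26 s[j]='f': π[26]=0 (border '')
j=27 s[j]='h': π[27]=1 (border 'h')
j=28 s[j]='d': k: 1→0; π[28]=0 (border '')
j=29 s[j]='d': π[29]=0 (border '')
j=30 s[j]='g': π[30]=0 (border '')
j=31 s[j]='h': π[31]=1 (border 'h')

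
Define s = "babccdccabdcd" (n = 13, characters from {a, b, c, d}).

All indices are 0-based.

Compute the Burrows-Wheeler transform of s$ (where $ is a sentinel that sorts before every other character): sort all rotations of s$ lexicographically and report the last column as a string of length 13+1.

dbc$aacdbdcccb

rank  rotation        last
    0  $babccdccabdcd  d
    1  abccdccabdcd$b  b
    2  abdcd$babccdcc  c
    3  babccdccabdcd$  $
    4  bccdccabdcd$ba  a
    5  bdcd$babccdcca  a
    6  cabdcd$babccdc  c
    7  ccabdcd$babccd  d
    8  ccdccabdcd$bab  b
    9  cd$babccdccabd  d
   10  cdccabdcd$babc  c
   11  d$babccdccabdc  c
   12  dccabdcd$babcc  c
   13  dcd$babccdccab  b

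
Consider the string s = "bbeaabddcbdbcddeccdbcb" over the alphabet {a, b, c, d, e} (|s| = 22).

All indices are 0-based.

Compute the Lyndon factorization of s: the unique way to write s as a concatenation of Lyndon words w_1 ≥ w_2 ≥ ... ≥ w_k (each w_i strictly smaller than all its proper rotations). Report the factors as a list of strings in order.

["bbe", "aabddcbdbcddeccdbcb"]

emit factor 1: 'bbe' (i=0, period=3)
emit factor 2: 'aabddcbdbcddeccdbcb' (i=3, period=19)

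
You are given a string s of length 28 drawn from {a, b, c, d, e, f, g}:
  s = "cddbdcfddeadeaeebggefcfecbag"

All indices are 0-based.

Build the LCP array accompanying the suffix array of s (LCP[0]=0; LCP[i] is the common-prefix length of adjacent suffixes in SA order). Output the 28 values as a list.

sorted suffixes:
  #0 SA[0]=10  'adeaeebggefcfecbag'
  #1 SA[1]=13  'aeebggefcfecbag'
  #2 SA[2]=26  'ag'
  #3 SA[3]=25  'bag'
  #4 SA[4]=3  'bdcfddeadeaeebggefcfecbag'
  #5 SA[5]=16  'bggefcfecbag'
  #6 SA[6]=24  'cbag'
  #7 SA[7]=0  'cddbdcfddeadeaeebggefcfecbag'
  #8 SA[8]=5  'cfddeadeaeebggefcfecbag'
  #9 SA[9]=21  'cfecbag'
  #10 SA[10]=2  'dbdcfddeadeaeebggefcfecbag'
  #11 SA[11]=4  'dcfddeadeaeebggefcfecbag'
  #12 SA[12]=1  'ddbdcfddeadeaeebggefcfecbag'
  #13 SA[13]=7  'ddeadeaeebggefcfecbag'
  #14 SA[14]=8  'deadeaeebggefcfecbag'
  #15 SA[15]=11  'deaeebggefcfecbag'
  #16 SA[16]=9  'eadeaeebggefcfecbag'
  #17 SA[17]=12  'eaeebggefcfecbag'
  #18 SA[18]=15  'ebggefcfecbag'
  #19 SA[19]=23  'ecbag'
  #20 SA[20]=14  'eebggefcfecbag'
  #21 SA[21]=19  'efcfecbag'
  #22 SA[22]=20  'fcfecbag'
  #23 SA[23]=6  'fddeadeaeebggefcfecbag'
  #24 SA[24]=22  'fecbag'
  #25 SA[25]=27  'g'
  #26 SA[26]=18  'gefcfecbag'
  #27 SA[27]=17  'ggefcfecbag'

SA = [10, 13, 26, 25, 3, 16, 24, 0, 5, 21, 2, 4, 1, 7, 8, 11, 9, 12, 15, 23, 14, 19, 20, 6, 22, 27, 18, 17]
rank  pair      lcp
   1  s[10:],s[13:]  1  'a'
   2  s[13:],s[26:]  1  'a'
   3  s[26:],s[25:]  0  ''
   4  s[25:],s[3:]  1  'b'
   5  s[3:],s[16:]  1  'b'
   6  s[16:],s[24:]  0  ''
   7  s[24:],s[0:]  1  'c'
   8  s[0:],s[5:]  1  'c'
   9  s[5:],s[21:]  2  'cf'
  10  s[21:],s[2:]  0  ''
  11  s[2:],s[4:]  1  'd'
  12  s[4:],s[1:]  1  'd'
  13  s[1:],s[7:]  2  'dd'
  14  s[7:],s[8:]  1  'd'
  15  s[8:],s[11:]  3  'dea'
  16  s[11:],s[9:]  0  ''
  17  s[9:],s[12:]  2  'ea'
  18  s[12:],s[15:]  1  'e'
  19  s[15:],s[23:]  1  'e'
  20  s[23:],s[14:]  1  'e'
  21  s[14:],s[19:]  1  'e'
  22  s[19:],s[20:]  0  ''
  23  s[20:],s[6:]  1  'f'
  24  s[6:],s[22:]  1  'f'
  25  s[22:],s[27:]  0  ''
  26  s[27:],s[18:]  1  'g'
  27  s[18:],s[17:]  1  'g'

[0, 1, 1, 0, 1, 1, 0, 1, 1, 2, 0, 1, 1, 2, 1, 3, 0, 2, 1, 1, 1, 1, 0, 1, 1, 0, 1, 1]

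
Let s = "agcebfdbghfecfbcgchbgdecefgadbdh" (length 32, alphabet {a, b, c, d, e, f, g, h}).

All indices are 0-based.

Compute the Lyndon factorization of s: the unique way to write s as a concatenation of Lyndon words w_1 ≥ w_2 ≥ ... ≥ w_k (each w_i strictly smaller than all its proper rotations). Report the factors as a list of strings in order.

["agcebfdbghfecfbcgchbgdecefg", "adbdh"]

emit factor 1: 'agcebfdbghfecfbcgchbgdecefg' (i=0, period=27)
emit factor 2: 'adbdh' (i=27, period=5)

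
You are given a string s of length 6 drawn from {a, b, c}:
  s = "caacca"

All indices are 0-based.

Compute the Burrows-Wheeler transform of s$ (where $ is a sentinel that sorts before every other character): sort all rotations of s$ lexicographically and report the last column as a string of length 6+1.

rank  rotation last
    0  $caacca  a
    1  a$caacc  c
    2  aacca$c  c
    3  acca$ca  a
    4  ca$caac  c
    5  caacca$  $
    6  cca$caa  a

accac$a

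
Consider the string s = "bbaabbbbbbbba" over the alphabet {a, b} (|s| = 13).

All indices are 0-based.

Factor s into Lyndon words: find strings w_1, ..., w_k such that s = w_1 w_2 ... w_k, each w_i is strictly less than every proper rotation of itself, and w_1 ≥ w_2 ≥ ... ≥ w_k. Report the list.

["b", "b", "aabbbbbbbb", "a"]

emit factor 1: 'b' (i=0, period=1)
emit factor 2: 'b' (i=1, period=1)
emit factor 3: 'aabbbbbbbb' (i=2, period=10)
emit factor 4: 'a' (i=12, period=1)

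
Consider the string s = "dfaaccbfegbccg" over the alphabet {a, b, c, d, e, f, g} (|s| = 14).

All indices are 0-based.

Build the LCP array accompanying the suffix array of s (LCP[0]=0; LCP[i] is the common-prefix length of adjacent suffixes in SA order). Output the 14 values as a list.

rank→(start, suffix):
  0 → (2, 'aaccbfegbccg')
  1 → (3, 'accbfegbccg')
  2 → (10, 'bccg')
  3 → (6, 'bfegbccg')
  4 → (5, 'cbfegbccg')
  5 → (4, 'ccbfegbccg')
  6 → (11, 'ccg')
  7 → (12, 'cg')
  8 → (0, 'dfaaccbfegbccg')
  9 → (8, 'egbccg')
  10 → (1, 'faaccbfegbccg')
  11 → (7, 'fegbccg')
  12 → (13, 'g')
  13 → (9, 'gbccg')

SA = [2, 3, 10, 6, 5, 4, 11, 12, 0, 8, 1, 7, 13, 9]
[i] adj suffixes → lcp
  [1] 2/3 → 1 ('a')
  [2] 3/10 → 0 ('')
  [3] 10/6 → 1 ('b')
  [4] 6/5 → 0 ('')
  [5] 5/4 → 1 ('c')
  [6] 4/11 → 2 ('cc')
  [7] 11/12 → 1 ('c')
  [8] 12/0 → 0 ('')
  [9] 0/8 → 0 ('')
  [10] 8/1 → 0 ('')
  [11] 1/7 → 1 ('f')
  [12] 7/13 → 0 ('')
  [13] 13/9 → 1 ('g')

[0, 1, 0, 1, 0, 1, 2, 1, 0, 0, 0, 1, 0, 1]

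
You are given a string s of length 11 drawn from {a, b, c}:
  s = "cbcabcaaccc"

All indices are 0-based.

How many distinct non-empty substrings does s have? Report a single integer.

rank | idx | suffix
   0 |   6 | aaccc
   1 |   3 | abcaaccc
   2 |   7 | accc
   3 |   4 | bcaaccc
   4 |   1 | bcabcaaccc
   5 |  10 | c
   6 |   5 | caaccc
   7 |   2 | cabcaaccc
   8 |   0 | cbcabcaaccc
   9 |   9 | cc
  10 |   8 | ccc

SA = [6, 3, 7, 4, 1, 10, 5, 2, 0, 9, 8]
[i] adj suffixes → lcp
  [1] 6/3 → 1 ('a')
  [2] 3/7 → 1 ('a')
  [3] 7/4 → 0 ('')
  [4] 4/1 → 3 ('bca')
  [5] 1/10 → 0 ('')
  [6] 10/5 → 1 ('c')
  [7] 5/2 → 2 ('ca')
  [8] 2/0 → 1 ('c')
  [9] 0/9 → 1 ('c')
  [10] 9/8 → 2 ('cc')

n(n+1)/2 = 11·12/2 = 66
Σ LCP = 0 + 1 + 1 + 0 + 3 + 0 + 1 + 2 + 1 + 1 + 2 = 12
distinct = 66 − 12 = 54

54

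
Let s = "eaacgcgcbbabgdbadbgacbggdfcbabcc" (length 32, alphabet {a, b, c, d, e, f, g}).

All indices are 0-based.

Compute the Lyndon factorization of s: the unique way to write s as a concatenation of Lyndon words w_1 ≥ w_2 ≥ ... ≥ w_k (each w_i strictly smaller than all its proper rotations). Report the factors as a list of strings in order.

["e", "aacgcgcbbabgdbadbgacbggdfcbabcc"]

emit factor 1: 'e' (i=0, period=1)
emit factor 2: 'aacgcgcbbabgdbadbgacbggdfcbabcc' (i=1, period=31)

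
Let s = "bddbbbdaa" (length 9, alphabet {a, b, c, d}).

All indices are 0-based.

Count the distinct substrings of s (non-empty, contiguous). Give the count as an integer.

37

rank→(start, suffix):
  0 → (8, 'a')
  1 → (7, 'aa')
  2 → (3, 'bbbdaa')
  3 → (4, 'bbdaa')
  4 → (5, 'bdaa')
  5 → (0, 'bddbbbdaa')
  6 → (6, 'daa')
  7 → (2, 'dbbbdaa')
  8 → (1, 'ddbbbdaa')

SA = [8, 7, 3, 4, 5, 0, 6, 2, 1]
rank  pair      lcp
   1  s[8:],s[7:]  1  'a'
   2  s[7:],s[3:]  0  ''
   3  s[3:],s[4:]  2  'bb'
   4  s[4:],s[5:]  1  'b'
   5  s[5:],s[0:]  2  'bd'
   6  s[0:],s[6:]  0  ''
   7  s[6:],s[2:]  1  'd'
   8  s[2:],s[1:]  1  'd'

n(n+1)/2 = 9·10/2 = 45
Σ LCP = 0 + 1 + 0 + 2 + 1 + 2 + 0 + 1 + 1 = 8
distinct = 45 − 8 = 37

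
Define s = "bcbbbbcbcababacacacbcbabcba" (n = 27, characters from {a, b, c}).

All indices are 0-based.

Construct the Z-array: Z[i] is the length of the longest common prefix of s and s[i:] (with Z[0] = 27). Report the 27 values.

Z[0]=27
i=1: i≥r, start 0; Z[1]=0
i=2: i≥r, start 0; Z[2]=1 scan→box=[2,3)
i=3: i≥r, start 0; Z[3]=1 scan→box=[3,4)
i=4: i≥r, start 0; Z[4]=1 scan→box=[4,5)
i=5: i≥r, start 0; Z[5]=3 scan→box=[5,8)
i=6: min(r-i=2, Z[1]=0)=0; Z[6]=0
i=7: min(r-i=1, Z[2]=1)=1; Z[7]=2 scan→box=[7,9)
i=8: min(r-i=1, Z[1]=0)=0; Z[8]=0
i=9: i≥r, start 0; Z[9]=0
i=10: i≥r, start 0; Z[10]=1 scan→box=[10,11)
i=11: i≥r, start 0; Z[11]=0
i=12: i≥r, start 0; Z[12]=1 scan→box=[12,13)
i=13: i≥r, start 0; Z[13]=0
i=14: i≥r, start 0; Z[14]=0
i=15: i≥r, start 0; Z[15]=0
i=16: i≥r, start 0; Z[16]=0
i=17: i≥r, start 0; Z[17]=0
i=18: i≥r, start 0; Z[18]=0
i=19: i≥r, start 0; Z[19]=3 scan→box=[19,22)
i=20: min(r-i=2, Z[1]=0)=0; Z[20]=0
i=21: min(r-i=1, Z[2]=1)=1; Z[21]=1
i=22: i≥r, start 0; Z[22]=0
i=23: i≥r, start 0; Z[23]=3 scan→box=[23,26)
i=24: min(r-i=2, Z[1]=0)=0; Z[24]=0
i=25: min(r-i=1, Z[2]=1)=1; Z[25]=1
i=26: i≥r, start 0; Z[26]=0

[27, 0, 1, 1, 1, 3, 0, 2, 0, 0, 1, 0, 1, 0, 0, 0, 0, 0, 0, 3, 0, 1, 0, 3, 0, 1, 0]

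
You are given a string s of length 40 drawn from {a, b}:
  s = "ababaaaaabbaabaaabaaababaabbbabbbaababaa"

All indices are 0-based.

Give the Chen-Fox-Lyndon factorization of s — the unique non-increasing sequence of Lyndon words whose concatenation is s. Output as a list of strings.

["ab", "ab", "aaaaabbaabaaabaaababaabbbabbbaabab", "a", "a"]

emit factor 1: 'ab' (i=0, period=2)
emit factor 2: 'ab' (i=2, period=2)
emit factor 3: 'aaaaabbaabaaabaaababaabbbabbbaabab' (i=4, period=34)
emit factor 4: 'a' (i=38, period=1)
emit factor 5: 'a' (i=39, period=1)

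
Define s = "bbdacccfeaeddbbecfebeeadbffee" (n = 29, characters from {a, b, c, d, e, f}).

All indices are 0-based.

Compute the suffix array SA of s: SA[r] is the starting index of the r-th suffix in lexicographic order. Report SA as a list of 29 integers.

[3, 22, 9, 0, 13, 1, 14, 19, 24, 4, 5, 6, 16, 2, 12, 23, 11, 28, 21, 8, 18, 15, 10, 27, 20, 7, 17, 26, 25]

rank→(start, suffix):
  0 → (3, 'acccfeaeddbbecfebeeadbffee')
  1 → (22, 'adbffee')
  2 → (9, 'aeddbbecfebeeadbffee')
  3 → (0, 'bbdacccfeaeddbbecfebeeadbffee')
  4 → (13, 'bbecfebeeadbffee')
  5 → (1, 'bdacccfeaeddbbecfebeeadbffee')
  6 → (14, 'becfebeeadbffee')
  7 → (19, 'beeadbffee')
  8 → (24, 'bffee')
  9 → (4, 'cccfeaeddbbecfebeeadbffee')
  10 → (5, 'ccfeaeddbbecfebeeadbffee')
  11 → (6, 'cfeaeddbbecfebeeadbffee')
  12 → (16, 'cfebeeadbffee')
  13 → (2, 'dacccfeaeddbbecfebeeadbffee')
  14 → (12, 'dbbecfebeeadbffee')
  15 → (23, 'dbffee')
  16 → (11, 'ddbbecfebeeadbffee')
  17 → (28, 'e')
  18 → (21, 'eadbffee')
  19 → (8, 'eaeddbbecfebeeadbffee')
  20 → (18, 'ebeeadbffee')
  21 → (15, 'ecfebeeadbffee')
  22 → (10, 'eddbbecfebeeadbffee')
  23 → (27, 'ee')
  24 → (20, 'eeadbffee')
  25 → (7, 'feaeddbbecfebeeadbffee')
  26 → (17, 'febeeadbffee')
  27 → (26, 'fee')
  28 → (25, 'ffee')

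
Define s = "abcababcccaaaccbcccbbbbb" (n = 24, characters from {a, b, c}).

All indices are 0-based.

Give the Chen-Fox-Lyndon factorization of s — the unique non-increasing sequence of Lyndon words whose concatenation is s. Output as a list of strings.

emit factor 1: 'abc' (i=0, period=3)
emit factor 2: 'ababccc' (i=3, period=7)
emit factor 3: 'aaaccbcccbbbbb' (i=10, period=14)

["abc", "ababccc", "aaaccbcccbbbbb"]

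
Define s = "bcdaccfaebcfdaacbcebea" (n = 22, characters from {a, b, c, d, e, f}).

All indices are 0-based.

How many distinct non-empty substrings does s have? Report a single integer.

231

rank→(start, suffix):
  0 → (21, 'a')
  1 → (13, 'aacbcebea')
  2 → (14, 'acbcebea')
  3 → (3, 'accfaebcfdaacbcebea')
  4 → (7, 'aebcfdaacbcebea')
  5 → (0, 'bcdaccfaebcfdaacbcebea')
  6 → (16, 'bcebea')
  7 → (9, 'bcfdaacbcebea')
  8 → (19, 'bea')
  9 → (15, 'cbcebea')
  10 → (4, 'ccfaebcfdaacbcebea')
  11 → (1, 'cdaccfaebcfdaacbcebea')
  12 → (17, 'cebea')
  13 → (5, 'cfaebcfdaacbcebea')
  14 → (10, 'cfdaacbcebea')
  15 → (12, 'daacbcebea')
  16 → (2, 'daccfaebcfdaacbcebea')
  17 → (20, 'ea')
  18 → (8, 'ebcfdaacbcebea')
  19 → (18, 'ebea')
  20 → (6, 'faebcfdaacbcebea')
  21 → (11, 'fdaacbcebea')

SA = [21, 13, 14, 3, 7, 0, 16, 9, 19, 15, 4, 1, 17, 5, 10, 12, 2, 20, 8, 18, 6, 11]
[i] adj suffixes → lcp
  [1] 21/13 → 1 ('a')
  [2] 13/14 → 1 ('a')
  [3] 14/3 → 2 ('ac')
  [4] 3/7 → 1 ('a')
  [5] 7/0 → 0 ('')
  [6] 0/16 → 2 ('bc')
  [7] 16/9 → 2 ('bc')
  [8] 9/19 → 1 ('b')
  [9] 19/15 → 0 ('')
  [10] 15/4 → 1 ('c')
  [11] 4/1 → 1 ('c')
  [12] 1/17 → 1 ('c')
  [13] 17/5 → 1 ('c')
  [14] 5/10 → 2 ('cf')
  [15] 10/12 → 0 ('')
  [16] 12/2 → 2 ('da')
  [17] 2/20 → 0 ('')
  [18] 20/8 → 1 ('e')
  [19] 8/18 → 2 ('eb')
  [20] 18/6 → 0 ('')
  [21] 6/11 → 1 ('f')

n(n+1)/2 = 22·23/2 = 253
Σ LCP = 0 + 1 + 1 + 2 + 1 + 0 + 2 + 2 + 1 + 0 + 1 + 1 + 1 + 1 + 2 + 0 + 2 + 0 + 1 + 2 + 0 + 1 = 22
distinct = 253 − 22 = 231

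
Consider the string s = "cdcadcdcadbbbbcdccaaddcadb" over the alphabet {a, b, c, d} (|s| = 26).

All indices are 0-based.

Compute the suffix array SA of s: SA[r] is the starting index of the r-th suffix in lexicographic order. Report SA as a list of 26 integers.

[18, 23, 8, 3, 19, 25, 10, 11, 12, 13, 17, 22, 7, 2, 16, 5, 0, 14, 24, 9, 21, 6, 1, 15, 4, 20]

sorted suffixes:
  #0 SA[0]=18  'aaddcadb'
  #1 SA[1]=23  'adb'
  #2 SA[2]=8  'adbbbbcdccaaddcadb'
  #3 SA[3]=3  'adcdcadbbbbcdccaaddcadb'
  #4 SA[4]=19  'addcadb'
  #5 SA[5]=25  'b'
  #6 SA[6]=10  'bbbbcdccaaddcadb'
  #7 SA[7]=11  'bbbcdccaaddcadb'
  #8 SA[8]=12  'bbcdccaaddcadb'
  #9 SA[9]=13  'bcdccaaddcadb'
  #10 SA[10]=17  'caaddcadb'
  #11 SA[11]=22  'cadb'
  #12 SA[12]=7  'cadbbbbcdccaaddcadb'
  #13 SA[13]=2  'cadcdcadbbbbcdccaaddcadb'
  #14 SA[14]=16  'ccaaddcadb'
  #15 SA[15]=5  'cdcadbbbbcdccaaddcadb'
  #16 SA[16]=0  'cdcadcdcadbbbbcdccaaddcadb'
  #17 SA[17]=14  'cdccaaddcadb'
  #18 SA[18]=24  'db'
  #19 SA[19]=9  'dbbbbcdccaaddcadb'
  #20 SA[20]=21  'dcadb'
  #21 SA[21]=6  'dcadbbbbcdccaaddcadb'
  #22 SA[22]=1  'dcadcdcadbbbbcdccaaddcadb'
  #23 SA[23]=15  'dccaaddcadb'
  #24 SA[24]=4  'dcdcadbbbbcdccaaddcadb'
  #25 SA[25]=20  'ddcadb'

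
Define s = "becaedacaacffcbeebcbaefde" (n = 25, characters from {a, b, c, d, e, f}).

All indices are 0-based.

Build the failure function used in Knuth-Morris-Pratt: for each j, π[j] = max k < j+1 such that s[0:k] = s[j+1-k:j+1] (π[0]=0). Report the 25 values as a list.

[0, 0, 0, 0, 0, 0, 0, 0, 0, 0, 0, 0, 0, 0, 1, 2, 0, 1, 0, 1, 0, 0, 0, 0, 0]

π[0] = 0
j=1 s[j]='e': π[1]=0 (border '')
j=2 s[j]='c': π[2]=0 (border '')
j=3 s[j]='a': π[3]=0 (border '')
j=4 s[j]='e': π[4]=0 (border '')
j=5 s[j]='d': π[5]=0 (border '')
j=6 s[j]='a': π[6]=0 (border '')
j=7 s[j]='c': π[7]=0 (border '')
j=8 s[j]='a': π[8]=0 (border '')
j=9 s[j]='a': π[9]=0 (border '')
j=10 s[j]='c': π[10]=0 (border '')
j=11 s[j]='f': π[11]=0 (border '')
j=12 s[j]='f': π[12]=0 (border '')
j=13 s[j]='c': π[13]=0 (border '')
j=14 s[j]='b': π[14]=1 (border 'b')
j=15 s[j]='e': π[15]=2 (border 'be')
j=16 s[j]='e': k: 2→0; π[16]=0 (border '')
j=17 s[j]='b': π[17]=1 (border 'b')
j=18 s[j]='c': k: 1→0; π[18]=0 (border '')
j=19 s[j]='b': π[19]=1 (border 'b')
j=20 s[j]='a': k: 1→0; π[20]=0 (border '')
j=21 s[j]='e': π[21]=0 (border '')
j=22 s[j]='f': π[22]=0 (border '')
j=23 s[j]='d': π[23]=0 (border '')
j=24 s[j]='e': π[24]=0 (border '')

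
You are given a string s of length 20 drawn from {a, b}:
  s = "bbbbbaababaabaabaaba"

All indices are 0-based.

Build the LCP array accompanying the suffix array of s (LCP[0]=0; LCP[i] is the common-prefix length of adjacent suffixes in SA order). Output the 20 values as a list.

[0, 1, 4, 7, 4, 1, 3, 6, 9, 3, 0, 2, 5, 8, 5, 2, 1, 2, 3, 4]

rank | idx | suffix
   0 |  19 | a
   1 |  16 | aaba
   2 |  13 | aabaaba
   3 |  10 | aabaabaaba
   4 |   5 | aababaabaabaaba
   5 |  17 | aba
   6 |  14 | abaaba
   7 |  11 | abaabaaba
   8 |   8 | abaabaabaaba
   9 |   6 | ababaabaabaaba
  10 |  18 | ba
  11 |  15 | baaba
  12 |  12 | baabaaba
  13 |   9 | baabaabaaba
  14 |   4 | baababaabaabaaba
  15 |   7 | babaabaabaaba
  16 |   3 | bbaababaabaabaaba
  17 |   2 | bbbaababaabaabaaba
  18 |   1 | bbbbaababaabaabaaba
  19 |   0 | bbbbbaababaabaabaaba

SA = [19, 16, 13, 10, 5, 17, 14, 11, 8, 6, 18, 15, 12, 9, 4, 7, 3, 2, 1, 0]
rank  pair      lcp
   1  s[19:],s[16:]  1  'a'
   2  s[16:],s[13:]  4  'aaba'
   3  s[13:],s[10:]  7  'aabaaba'
   4  s[10:],s[5:]  4  'aaba'
   5  s[5:],s[17:]  1  'a'
   6  s[17:],s[14:]  3  'aba'
   7  s[14:],s[11:]  6  'abaaba'
   8  s[11:],s[8:]  9  'abaabaaba'
   9  s[8:],s[6:]  3  'aba'
  10  s[6:],s[18:]  0  ''
  11  s[18:],s[15:]  2  'ba'
  12  s[15:],s[12:]  5  'baaba'
  13  s[12:],s[9:]  8  'baabaaba'
  14  s[9:],s[4:]  5  'baaba'
  15  s[4:],s[7:]  2  'ba'
  16  s[7:],s[3:]  1  'b'
  17  s[3:],s[2:]  2  'bb'
  18  s[2:],s[1:]  3  'bbb'
  19  s[1:],s[0:]  4  'bbbb'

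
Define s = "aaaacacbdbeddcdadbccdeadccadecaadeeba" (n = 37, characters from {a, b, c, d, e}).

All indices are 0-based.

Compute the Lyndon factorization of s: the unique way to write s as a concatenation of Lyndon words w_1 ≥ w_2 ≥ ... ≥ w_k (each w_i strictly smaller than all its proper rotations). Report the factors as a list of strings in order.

emit factor 1: 'aaaacacbdbeddcdadbccdeadccadecaadeeb' (i=0, period=36)
emit factor 2: 'a' (i=36, period=1)

["aaaacacbdbeddcdadbccdeadccadecaadeeb", "a"]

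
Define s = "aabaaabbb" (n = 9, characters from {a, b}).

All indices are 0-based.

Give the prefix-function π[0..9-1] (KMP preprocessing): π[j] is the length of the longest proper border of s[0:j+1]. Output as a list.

π[0] = 0
j=1 s[j]='a': π[1]=1 (border 'a')
j=2 s[j]='b': k: 1→0; π[2]=0 (border '')
j=3 s[j]='a': π[3]=1 (border 'a')
j=4 s[j]='a': π[4]=2 (border 'aa')
j=5 s[j]='a': k: 2→1; π[5]=2 (border 'aa')
j=6 s[j]='b': π[6]=3 (border 'aab')
j=7 s[j]='b': k: 3→0; π[7]=0 (border '')
j=8 s[j]='b': π[8]=0 (border '')

[0, 1, 0, 1, 2, 2, 3, 0, 0]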